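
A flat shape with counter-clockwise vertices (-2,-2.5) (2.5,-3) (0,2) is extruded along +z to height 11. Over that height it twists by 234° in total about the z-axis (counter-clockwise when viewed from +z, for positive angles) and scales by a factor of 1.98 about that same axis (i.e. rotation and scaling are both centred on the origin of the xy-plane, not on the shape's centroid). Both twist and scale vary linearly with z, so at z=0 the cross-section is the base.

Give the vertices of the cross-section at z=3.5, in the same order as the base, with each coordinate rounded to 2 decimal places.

t = z/height = 3.5/11 = 0.318182
s = 1 + (scale-1)·z/height = 1 + (1.98-1)·3.5/11 = 1.311818
θ = twist·z/height = 234°·3.5/11 = 74.4545° = 1.299477 rad
cos θ = 0.268003, sin θ = 0.963418 (intermediates below are computed at full precision and shown rounded to 5 d.p.)
v1: (-2,-2.5) → rotate → (1.87254,-2.59684) → ×s → (2.45643,-3.40659) → (2.46,-3.41)
v2: (2.5,-3) → rotate → (3.56026,1.60454) → ×s → (4.67042,2.10486) → (4.67,2.10)
v3: (0,2) → rotate → (-1.92684,0.53601) → ×s → (-2.52766,0.70314) → (-2.53,0.70)

Cross-section at z=3.5: (2.46,-3.41) (4.67,2.10) (-2.53,0.70)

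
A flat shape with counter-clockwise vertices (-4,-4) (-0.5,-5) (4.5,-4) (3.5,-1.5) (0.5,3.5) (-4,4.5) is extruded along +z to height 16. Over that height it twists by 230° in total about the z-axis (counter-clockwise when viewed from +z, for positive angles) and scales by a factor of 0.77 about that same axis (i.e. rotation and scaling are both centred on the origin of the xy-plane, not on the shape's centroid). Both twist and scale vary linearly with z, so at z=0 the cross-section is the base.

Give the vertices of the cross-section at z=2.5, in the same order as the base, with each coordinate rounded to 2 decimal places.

t = z/height = 2.5/16 = 0.15625
s = 1 + (scale-1)·z/height = 1 + (0.77-1)·2.5/16 = 0.964063
θ = twist·z/height = 230°·2.5/16 = 35.9375° = 0.627228 rad
cos θ = 0.809658, sin θ = 0.586902 (intermediates below are computed at full precision and shown rounded to 5 d.p.)
v1: (-4,-4) → rotate → (-0.89102,-5.58624) → ×s → (-0.85900,-5.38548) → (-0.86,-5.39)
v2: (-0.5,-5) → rotate → (2.52968,-4.34174) → ×s → (2.43877,-4.18571) → (2.44,-4.19)
v3: (4.5,-4) → rotate → (5.99107,-0.59757) → ×s → (5.77577,-0.57609) → (5.78,-0.58)
v4: (3.5,-1.5) → rotate → (3.71416,0.83967) → ×s → (3.58068,0.80950) → (3.58,0.81)
v5: (0.5,3.5) → rotate → (-1.64933,3.12725) → ×s → (-1.59006,3.01487) → (-1.59,3.01)
v6: (-4,4.5) → rotate → (-5.87969,1.29585) → ×s → (-5.66839,1.24928) → (-5.67,1.25)

Cross-section at z=2.5: (-0.86,-5.39) (2.44,-4.19) (5.78,-0.58) (3.58,0.81) (-1.59,3.01) (-5.67,1.25)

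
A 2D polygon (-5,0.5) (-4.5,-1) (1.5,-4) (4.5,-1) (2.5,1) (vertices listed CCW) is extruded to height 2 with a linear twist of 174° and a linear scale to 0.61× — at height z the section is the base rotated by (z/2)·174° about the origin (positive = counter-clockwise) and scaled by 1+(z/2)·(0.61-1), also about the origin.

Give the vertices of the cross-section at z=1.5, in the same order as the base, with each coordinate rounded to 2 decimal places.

t = z/height = 1.5/2 = 0.75
s = 1 + (scale-1)·z/height = 1 + (0.61-1)·1.5/2 = 0.707500
θ = twist·z/height = 174°·1.5/2 = 130.5000° = 2.277655 rad
cos θ = -0.649448, sin θ = 0.760406 (intermediates below are computed at full precision and shown rounded to 5 d.p.)
v1: (-5,0.5) → rotate → (2.86704,-4.12675) → ×s → (2.02843,-2.91968) → (2.03,-2.92)
v2: (-4.5,-1) → rotate → (3.68292,-2.77238) → ×s → (2.60567,-1.96146) → (2.61,-1.96)
v3: (1.5,-4) → rotate → (2.06745,3.73840) → ×s → (1.46272,2.64492) → (1.46,2.64)
v4: (4.5,-1) → rotate → (-2.16211,4.07127) → ×s → (-1.52969,2.88043) → (-1.53,2.88)
v5: (2.5,1) → rotate → (-2.38403,1.25157) → ×s → (-1.68670,0.88548) → (-1.69,0.89)

Cross-section at z=1.5: (2.03,-2.92) (2.61,-1.96) (1.46,2.64) (-1.53,2.88) (-1.69,0.89)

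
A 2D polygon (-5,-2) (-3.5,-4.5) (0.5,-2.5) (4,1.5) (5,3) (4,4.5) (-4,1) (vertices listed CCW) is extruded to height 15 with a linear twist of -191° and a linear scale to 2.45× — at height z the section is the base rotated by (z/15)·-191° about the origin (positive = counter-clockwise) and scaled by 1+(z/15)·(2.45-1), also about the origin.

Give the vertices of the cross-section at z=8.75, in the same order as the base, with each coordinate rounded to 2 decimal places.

Cross-section at z=8.75: (-0.07,9.94) (-5.37,9.05) (-4.63,0.83) (-0.12,-7.88) (1.79,-10.61) (5.04,-9.91) (4.41,6.20)

t = z/height = 8.75/15 = 0.583333
s = 1 + (scale-1)·z/height = 1 + (2.45-1)·8.75/15 = 1.845833
θ = twist·z/height = -191°·8.75/15 = -111.4167° = -1.944588 rad
cos θ = -0.365148, sin θ = -0.930950 (intermediates below are computed at full precision and shown rounded to 5 d.p.)
v1: (-5,-2) → rotate → (-0.03616,5.38504) → ×s → (-0.06675,9.93989) → (-0.07,9.94)
v2: (-3.5,-4.5) → rotate → (-2.91126,4.90149) → ×s → (-5.37369,9.04733) → (-5.37,9.05)
v3: (0.5,-2.5) → rotate → (-2.50995,0.44739) → ×s → (-4.63295,0.82582) → (-4.63,0.83)
v4: (4,1.5) → rotate → (-0.06417,-4.27152) → ×s → (-0.11844,-7.88451) → (-0.12,-7.88)
v5: (5,3) → rotate → (0.96711,-5.75019) → ×s → (1.78513,-10.61389) → (1.79,-10.61)
v6: (4,4.5) → rotate → (2.72868,-5.36696) → ×s → (5.03669,-9.90652) → (5.04,-9.91)
v7: (-4,1) → rotate → (2.39154,3.35865) → ×s → (4.41438,6.19951) → (4.41,6.20)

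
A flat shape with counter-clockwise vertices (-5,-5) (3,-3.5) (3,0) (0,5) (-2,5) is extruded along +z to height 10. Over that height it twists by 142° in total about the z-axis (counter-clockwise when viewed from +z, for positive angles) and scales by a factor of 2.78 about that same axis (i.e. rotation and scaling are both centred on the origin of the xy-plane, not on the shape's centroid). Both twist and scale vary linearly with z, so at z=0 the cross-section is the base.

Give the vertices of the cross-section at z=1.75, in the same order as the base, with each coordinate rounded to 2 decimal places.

t = z/height = 1.75/10 = 0.175
s = 1 + (scale-1)·z/height = 1 + (2.78-1)·1.75/10 = 1.311500
θ = twist·z/height = 142°·1.75/10 = 24.8500° = 0.433714 rad
cos θ = 0.907411, sin θ = 0.420244 (intermediates below are computed at full precision and shown rounded to 5 d.p.)
v1: (-5,-5) → rotate → (-2.43583,-6.63828) → ×s → (-3.19460,-8.70610) → (-3.19,-8.71)
v2: (3,-3.5) → rotate → (4.19309,-1.91521) → ×s → (5.49923,-2.51179) → (5.50,-2.51)
v3: (3,0) → rotate → (2.72223,1.26073) → ×s → (3.57021,1.65345) → (3.57,1.65)
v4: (0,5) → rotate → (-2.10122,4.53706) → ×s → (-2.75575,5.95035) → (-2.76,5.95)
v5: (-2,5) → rotate → (-3.91604,3.69657) → ×s → (-5.13589,4.84805) → (-5.14,4.85)

Cross-section at z=1.75: (-3.19,-8.71) (5.50,-2.51) (3.57,1.65) (-2.76,5.95) (-5.14,4.85)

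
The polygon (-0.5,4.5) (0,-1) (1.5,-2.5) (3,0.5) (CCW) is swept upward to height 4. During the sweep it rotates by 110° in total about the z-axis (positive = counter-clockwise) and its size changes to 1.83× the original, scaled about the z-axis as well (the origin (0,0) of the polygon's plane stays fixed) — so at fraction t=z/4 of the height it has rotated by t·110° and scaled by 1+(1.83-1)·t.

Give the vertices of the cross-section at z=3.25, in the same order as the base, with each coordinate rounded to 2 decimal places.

t = z/height = 3.25/4 = 0.8125
s = 1 + (scale-1)·z/height = 1 + (1.83-1)·3.25/4 = 1.674375
θ = twist·z/height = 110°·3.25/4 = 89.3750° = 1.559888 rad
cos θ = 0.010908, sin θ = 0.999941 (intermediates below are computed at full precision and shown rounded to 5 d.p.)
v1: (-0.5,4.5) → rotate → (-4.50519,-0.45088) → ×s → (-7.54337,-0.75495) → (-7.54,-0.75)
v2: (0,-1) → rotate → (0.99994,-0.01091) → ×s → (1.67428,-0.01826) → (1.67,-0.02)
v3: (1.5,-2.5) → rotate → (2.51621,1.47264) → ×s → (4.21308,2.46575) → (4.21,2.47)
v4: (3,0.5) → rotate → (-0.46725,3.00528) → ×s → (-0.78234,5.03196) → (-0.78,5.03)

Cross-section at z=3.25: (-7.54,-0.75) (1.67,-0.02) (4.21,2.47) (-0.78,5.03)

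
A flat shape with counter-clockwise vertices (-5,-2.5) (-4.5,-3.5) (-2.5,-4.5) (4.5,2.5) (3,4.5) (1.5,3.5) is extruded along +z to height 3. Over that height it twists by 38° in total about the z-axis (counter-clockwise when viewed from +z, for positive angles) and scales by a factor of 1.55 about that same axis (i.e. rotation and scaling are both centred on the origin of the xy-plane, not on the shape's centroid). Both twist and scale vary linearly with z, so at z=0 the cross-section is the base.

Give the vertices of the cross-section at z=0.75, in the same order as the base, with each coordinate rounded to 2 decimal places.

Cross-section at z=0.75: (-5.14,-3.74) (-4.39,-4.77) (-1.96,-5.52) (4.58,3.65) (2.52,5.61) (1.03,4.21)

t = z/height = 0.75/3 = 0.25
s = 1 + (scale-1)·z/height = 1 + (1.55-1)·0.75/3 = 1.137500
θ = twist·z/height = 38°·0.75/3 = 9.5000° = 0.165806 rad
cos θ = 0.986286, sin θ = 0.165048 (intermediates below are computed at full precision and shown rounded to 5 d.p.)
v1: (-5,-2.5) → rotate → (-4.51881,-3.29095) → ×s → (-5.14015,-3.74346) → (-5.14,-3.74)
v2: (-4.5,-3.5) → rotate → (-3.86062,-4.19471) → ×s → (-4.39145,-4.77149) → (-4.39,-4.77)
v3: (-2.5,-4.5) → rotate → (-1.72300,-4.85090) → ×s → (-1.95991,-5.51790) → (-1.96,-5.52)
v4: (4.5,2.5) → rotate → (4.02567,3.20843) → ×s → (4.57920,3.64959) → (4.58,3.65)
v5: (3,4.5) → rotate → (2.21614,4.93343) → ×s → (2.52086,5.61177) → (2.52,5.61)
v6: (1.5,3.5) → rotate → (0.90176,3.69957) → ×s → (1.02575,4.20826) → (1.03,4.21)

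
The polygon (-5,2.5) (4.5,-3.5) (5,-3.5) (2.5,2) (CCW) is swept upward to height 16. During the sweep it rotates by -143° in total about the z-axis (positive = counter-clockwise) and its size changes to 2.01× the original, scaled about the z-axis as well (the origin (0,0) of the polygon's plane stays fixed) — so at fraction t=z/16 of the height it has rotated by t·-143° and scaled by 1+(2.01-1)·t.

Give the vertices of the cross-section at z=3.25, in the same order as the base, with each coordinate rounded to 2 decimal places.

Cross-section at z=3.25: (-3.81,5.56) (2.69,-6.32) (3.22,-6.61) (3.80,0.64)

t = z/height = 3.25/16 = 0.203125
s = 1 + (scale-1)·z/height = 1 + (2.01-1)·3.25/16 = 1.205156
θ = twist·z/height = -143°·3.25/16 = -29.0469° = -0.506964 rad
cos θ = 0.874223, sin θ = -0.485525 (intermediates below are computed at full precision and shown rounded to 5 d.p.)
v1: (-5,2.5) → rotate → (-3.15730,4.61318) → ×s → (-3.80504,5.55961) → (-3.81,5.56)
v2: (4.5,-3.5) → rotate → (2.23466,-5.24464) → ×s → (2.69312,-6.32061) → (2.69,-6.32)
v3: (5,-3.5) → rotate → (2.67178,-5.48740) → ×s → (3.21991,-6.61318) → (3.22,-6.61)
v4: (2.5,2) → rotate → (3.15661,0.53463) → ×s → (3.80420,0.64432) → (3.80,0.64)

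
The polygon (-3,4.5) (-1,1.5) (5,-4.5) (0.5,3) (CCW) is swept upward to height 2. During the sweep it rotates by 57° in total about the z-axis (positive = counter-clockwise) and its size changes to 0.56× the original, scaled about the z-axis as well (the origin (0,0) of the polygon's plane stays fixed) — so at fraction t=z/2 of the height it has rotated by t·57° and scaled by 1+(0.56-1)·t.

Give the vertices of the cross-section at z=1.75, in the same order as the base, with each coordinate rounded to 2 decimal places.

t = z/height = 1.75/2 = 0.875
s = 1 + (scale-1)·z/height = 1 + (0.56-1)·1.75/2 = 0.615000
θ = twist·z/height = 57°·1.75/2 = 49.8750° = 0.870483 rad
cos θ = 0.644457, sin θ = 0.764640 (intermediates below are computed at full precision and shown rounded to 5 d.p.)
v1: (-3,4.5) → rotate → (-5.37425,0.60614) → ×s → (-3.30517,0.37277) → (-3.31,0.37)
v2: (-1,1.5) → rotate → (-1.79142,0.20205) → ×s → (-1.10172,0.12426) → (-1.10,0.12)
v3: (5,-4.5) → rotate → (6.66317,0.92314) → ×s → (4.09785,0.56773) → (4.10,0.57)
v4: (0.5,3) → rotate → (-1.97169,2.31569) → ×s → (-1.21259,1.42415) → (-1.21,1.42)

Cross-section at z=1.75: (-3.31,0.37) (-1.10,0.12) (4.10,0.57) (-1.21,1.42)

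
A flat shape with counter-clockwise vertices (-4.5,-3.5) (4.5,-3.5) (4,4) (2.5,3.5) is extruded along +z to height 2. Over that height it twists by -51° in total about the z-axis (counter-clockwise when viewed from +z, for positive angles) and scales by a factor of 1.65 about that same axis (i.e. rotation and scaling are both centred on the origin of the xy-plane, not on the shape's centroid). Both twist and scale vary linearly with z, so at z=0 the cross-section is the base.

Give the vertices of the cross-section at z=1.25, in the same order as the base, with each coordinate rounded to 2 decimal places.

Cross-section at z=1.25: (-7.97,-0.84) (2.77,-7.52) (7.75,1.81) (5.58,2.32)

t = z/height = 1.25/2 = 0.625
s = 1 + (scale-1)·z/height = 1 + (1.65-1)·1.25/2 = 1.406250
θ = twist·z/height = -51°·1.25/2 = -31.8750° = -0.556324 rad
cos θ = 0.849202, sin θ = -0.528068 (intermediates below are computed at full precision and shown rounded to 5 d.p.)
v1: (-4.5,-3.5) → rotate → (-5.66965,-0.59590) → ×s → (-7.97294,-0.83799) → (-7.97,-0.84)
v2: (4.5,-3.5) → rotate → (1.97317,-5.34851) → ×s → (2.77477,-7.52135) → (2.77,-7.52)
v3: (4,4) → rotate → (5.50908,1.28454) → ×s → (7.74714,1.80638) → (7.75,1.81)
v4: (2.5,3.5) → rotate → (3.97124,1.65204) → ×s → (5.58456,2.32318) → (5.58,2.32)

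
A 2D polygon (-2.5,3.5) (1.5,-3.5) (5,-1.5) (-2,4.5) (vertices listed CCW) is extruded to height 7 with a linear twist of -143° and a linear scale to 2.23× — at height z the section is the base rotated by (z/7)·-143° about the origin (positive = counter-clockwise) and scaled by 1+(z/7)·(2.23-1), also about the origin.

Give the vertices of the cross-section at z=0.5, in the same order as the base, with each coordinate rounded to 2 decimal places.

t = z/height = 0.5/7 = 0.0714286
s = 1 + (scale-1)·z/height = 1 + (2.23-1)·0.5/7 = 1.087857
θ = twist·z/height = -143°·0.5/7 = -10.2143° = -0.178273 rad
cos θ = 0.984151, sin θ = -0.177330 (intermediates below are computed at full precision and shown rounded to 5 d.p.)
v1: (-2.5,3.5) → rotate → (-1.83972,3.88786) → ×s → (-2.00136,4.22943) → (-2.00,4.23)
v2: (1.5,-3.5) → rotate → (0.85557,-3.71053) → ×s → (0.93074,-4.03652) → (0.93,-4.04)
v3: (5,-1.5) → rotate → (4.65476,-2.36288) → ×s → (5.06372,-2.57047) → (5.06,-2.57)
v4: (-2,4.5) → rotate → (-1.17032,4.78334) → ×s → (-1.27314,5.20359) → (-1.27,5.20)

Cross-section at z=0.5: (-2.00,4.23) (0.93,-4.04) (5.06,-2.57) (-1.27,5.20)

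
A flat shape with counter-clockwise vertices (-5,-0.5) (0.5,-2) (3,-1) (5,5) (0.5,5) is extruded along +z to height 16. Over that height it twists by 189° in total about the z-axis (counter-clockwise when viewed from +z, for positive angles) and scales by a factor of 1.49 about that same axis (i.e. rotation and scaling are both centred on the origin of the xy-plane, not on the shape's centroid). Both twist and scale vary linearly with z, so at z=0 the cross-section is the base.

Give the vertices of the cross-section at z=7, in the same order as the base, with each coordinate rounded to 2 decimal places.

Cross-section at z=7: (-0.17,-6.10) (2.49,0.29) (1.67,3.46) (-5.25,6.80) (-5.95,1.38)

t = z/height = 7/16 = 0.4375
s = 1 + (scale-1)·z/height = 1 + (1.49-1)·7/16 = 1.214375
θ = twist·z/height = 189°·7/16 = 82.6875° = 1.443169 rad
cos θ = 0.127281, sin θ = 0.991867 (intermediates below are computed at full precision and shown rounded to 5 d.p.)
v1: (-5,-0.5) → rotate → (-0.14047,-5.02297) → ×s → (-0.17059,-6.09977) → (-0.17,-6.10)
v2: (0.5,-2) → rotate → (2.04737,0.24137) → ×s → (2.48628,0.29312) → (2.49,0.29)
v3: (3,-1) → rotate → (1.37371,2.84832) → ×s → (1.66820,3.45893) → (1.67,3.46)
v4: (5,5) → rotate → (-4.32293,5.59574) → ×s → (-5.24966,6.79532) → (-5.25,6.80)
v5: (0.5,5) → rotate → (-4.89569,1.13234) → ×s → (-5.94521,1.37508) → (-5.95,1.38)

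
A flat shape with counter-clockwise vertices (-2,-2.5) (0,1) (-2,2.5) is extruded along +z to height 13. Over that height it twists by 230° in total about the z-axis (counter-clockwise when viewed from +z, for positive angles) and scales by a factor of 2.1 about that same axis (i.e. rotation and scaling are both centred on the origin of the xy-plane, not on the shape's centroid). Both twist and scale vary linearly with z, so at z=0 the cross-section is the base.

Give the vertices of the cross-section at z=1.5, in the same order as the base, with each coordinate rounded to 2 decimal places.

t = z/height = 1.5/13 = 0.115385
s = 1 + (scale-1)·z/height = 1 + (2.1-1)·1.5/13 = 1.126923
θ = twist·z/height = 230°·1.5/13 = 26.5385° = 0.463184 rad
cos θ = 0.894635, sin θ = 0.446798 (intermediates below are computed at full precision and shown rounded to 5 d.p.)
v1: (-2,-2.5) → rotate → (-0.67227,-3.13018) → ×s → (-0.75760,-3.52748) → (-0.76,-3.53)
v2: (0,1) → rotate → (-0.44680,0.89463) → ×s → (-0.50351,1.00818) → (-0.50,1.01)
v3: (-2,2.5) → rotate → (-2.90627,1.34299) → ×s → (-3.27514,1.51345) → (-3.28,1.51)

Cross-section at z=1.5: (-0.76,-3.53) (-0.50,1.01) (-3.28,1.51)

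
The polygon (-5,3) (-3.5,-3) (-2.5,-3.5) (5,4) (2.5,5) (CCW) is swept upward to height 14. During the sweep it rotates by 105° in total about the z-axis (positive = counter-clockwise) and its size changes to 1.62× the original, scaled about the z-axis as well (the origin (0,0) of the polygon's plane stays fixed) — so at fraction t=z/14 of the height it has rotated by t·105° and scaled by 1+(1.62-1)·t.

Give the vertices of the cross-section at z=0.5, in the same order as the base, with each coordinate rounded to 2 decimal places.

Cross-section at z=0.5: (-5.30,2.73) (-3.37,-3.29) (-2.32,-3.74) (4.83,4.41) (2.22,5.27)

t = z/height = 0.5/14 = 0.0357143
s = 1 + (scale-1)·z/height = 1 + (1.62-1)·0.5/14 = 1.022143
θ = twist·z/height = 105°·0.5/14 = 3.7500° = 0.065450 rad
cos θ = 0.997859, sin θ = 0.065403 (intermediates below are computed at full precision and shown rounded to 5 d.p.)
v1: (-5,3) → rotate → (-5.18550,2.66656) → ×s → (-5.30033,2.72561) → (-5.30,2.73)
v2: (-3.5,-3) → rotate → (-3.29630,-3.22249) → ×s → (-3.36929,-3.29384) → (-3.37,-3.29)
v3: (-2.5,-3.5) → rotate → (-2.26574,-3.65601) → ×s → (-2.31591,-3.73697) → (-2.32,-3.74)
v4: (5,4) → rotate → (4.72768,4.31845) → ×s → (4.83237,4.41407) → (4.83,4.41)
v5: (2.5,5) → rotate → (2.16763,5.15280) → ×s → (2.21563,5.26690) → (2.22,5.27)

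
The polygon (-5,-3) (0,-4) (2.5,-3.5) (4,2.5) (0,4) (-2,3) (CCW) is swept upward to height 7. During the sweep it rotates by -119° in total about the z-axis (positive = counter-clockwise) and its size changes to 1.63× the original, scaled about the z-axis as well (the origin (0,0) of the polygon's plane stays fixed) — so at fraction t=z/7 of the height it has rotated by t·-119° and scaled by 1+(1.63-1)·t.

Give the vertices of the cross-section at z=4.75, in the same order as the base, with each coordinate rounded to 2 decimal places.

t = z/height = 4.75/7 = 0.678571
s = 1 + (scale-1)·z/height = 1 + (1.63-1)·4.75/7 = 1.427500
θ = twist·z/height = -119°·4.75/7 = -80.7500° = -1.409353 rad
cos θ = 0.160743, sin θ = -0.986996 (intermediates below are computed at full precision and shown rounded to 5 d.p.)
v1: (-5,-3) → rotate → (-3.76470,4.45275) → ×s → (-5.37411,6.35631) → (-5.37,6.36)
v2: (0,-4) → rotate → (-3.94799,-0.64297) → ×s → (-5.63575,-0.91784) → (-5.64,-0.92)
v3: (2.5,-3.5) → rotate → (-3.05263,-3.03009) → ×s → (-4.35763,-4.32545) → (-4.36,-4.33)
v4: (4,2.5) → rotate → (3.11046,-3.54613) → ×s → (4.44018,-5.06210) → (4.44,-5.06)
v5: (0,4) → rotate → (3.94799,0.64297) → ×s → (5.63575,0.91784) → (5.64,0.92)
v6: (-2,3) → rotate → (2.63950,2.45622) → ×s → (3.76789,3.50625) → (3.77,3.51)

Cross-section at z=4.75: (-5.37,6.36) (-5.64,-0.92) (-4.36,-4.33) (4.44,-5.06) (5.64,0.92) (3.77,3.51)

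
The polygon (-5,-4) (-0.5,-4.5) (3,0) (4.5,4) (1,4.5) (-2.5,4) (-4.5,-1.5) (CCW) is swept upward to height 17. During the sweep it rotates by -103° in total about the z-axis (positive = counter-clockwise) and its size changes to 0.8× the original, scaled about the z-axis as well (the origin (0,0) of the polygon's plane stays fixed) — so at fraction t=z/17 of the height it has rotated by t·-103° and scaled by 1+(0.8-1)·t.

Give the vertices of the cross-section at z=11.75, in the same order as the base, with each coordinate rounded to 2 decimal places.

Cross-section at z=11.75: (-4.65,2.97) (-3.81,-0.84) (0.83,-2.45) (4.51,-2.56) (3.95,0.43) (2.57,3.15) (-2.47,3.25)

t = z/height = 11.75/17 = 0.691176
s = 1 + (scale-1)·z/height = 1 + (0.8-1)·11.75/17 = 0.861765
θ = twist·z/height = -103°·11.75/17 = -71.1912° = -1.242520 rad
cos θ = 0.322411, sin θ = -0.946600 (intermediates below are computed at full precision and shown rounded to 5 d.p.)
v1: (-5,-4) → rotate → (-5.39846,3.44335) → ×s → (-4.65220,2.96736) → (-4.65,2.97)
v2: (-0.5,-4.5) → rotate → (-4.42090,-0.97755) → ×s → (-3.80978,-0.84242) → (-3.81,-0.84)
v3: (3,0) → rotate → (0.96723,-2.83980) → ×s → (0.83353,-2.44724) → (0.83,-2.45)
v4: (4.5,4) → rotate → (5.23725,-2.97005) → ×s → (4.51328,-2.55949) → (4.51,-2.56)
v5: (1,4.5) → rotate → (4.58211,0.50425) → ×s → (3.94870,0.43455) → (3.95,0.43)
v6: (-2.5,4) → rotate → (2.98037,3.65614) → ×s → (2.56838,3.15074) → (2.57,3.15)
v7: (-4.5,-1.5) → rotate → (-2.87075,3.77608) → ×s → (-2.47391,3.25409) → (-2.47,3.25)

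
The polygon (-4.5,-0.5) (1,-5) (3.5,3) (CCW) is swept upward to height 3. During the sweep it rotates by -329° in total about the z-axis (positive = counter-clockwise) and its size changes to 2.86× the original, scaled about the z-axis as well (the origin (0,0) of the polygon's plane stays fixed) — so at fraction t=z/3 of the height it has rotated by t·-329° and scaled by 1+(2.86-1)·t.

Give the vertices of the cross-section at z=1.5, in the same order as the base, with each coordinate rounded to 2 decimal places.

Cross-section at z=1.5: (8.11,3.25) (-4.44,8.78) (-4.96,-7.38)

t = z/height = 1.5/3 = 0.5
s = 1 + (scale-1)·z/height = 1 + (2.86-1)·1.5/3 = 1.930000
θ = twist·z/height = -329°·1.5/3 = -164.5000° = -2.871067 rad
cos θ = -0.963630, sin θ = -0.267238 (intermediates below are computed at full precision and shown rounded to 5 d.p.)
v1: (-4.5,-0.5) → rotate → (4.20272,1.68439) → ×s → (8.11125,3.25087) → (8.11,3.25)
v2: (1,-5) → rotate → (-2.29982,4.55091) → ×s → (-4.43866,8.78326) → (-4.44,8.78)
v3: (3.5,3) → rotate → (-2.57099,-3.82623) → ×s → (-4.96201,-7.38462) → (-4.96,-7.38)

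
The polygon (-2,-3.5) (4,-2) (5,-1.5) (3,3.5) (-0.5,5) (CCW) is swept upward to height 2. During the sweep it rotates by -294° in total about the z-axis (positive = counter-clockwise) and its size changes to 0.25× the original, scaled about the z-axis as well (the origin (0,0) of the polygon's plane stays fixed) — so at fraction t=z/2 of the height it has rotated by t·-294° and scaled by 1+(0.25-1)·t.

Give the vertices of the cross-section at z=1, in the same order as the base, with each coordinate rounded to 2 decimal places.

t = z/height = 1/2 = 0.5
s = 1 + (scale-1)·z/height = 1 + (0.25-1)·1/2 = 0.625000
θ = twist·z/height = -294°·1/2 = -147.0000° = -2.565634 rad
cos θ = -0.838671, sin θ = -0.544639 (intermediates below are computed at full precision and shown rounded to 5 d.p.)
v1: (-2,-3.5) → rotate → (-0.22890,4.02463) → ×s → (-0.14306,2.51539) → (-0.14,2.52)
v2: (4,-2) → rotate → (-4.44396,-0.50122) → ×s → (-2.77748,-0.31326) → (-2.78,-0.31)
v3: (5,-1.5) → rotate → (-5.01031,-1.46519) → ×s → (-3.13144,-0.91574) → (-3.13,-0.92)
v4: (3,3.5) → rotate → (-0.60978,-4.56926) → ×s → (-0.38111,-2.85579) → (-0.38,-2.86)
v5: (-0.5,5) → rotate → (3.14253,-3.92103) → ×s → (1.96408,-2.45065) → (1.96,-2.45)

Cross-section at z=1: (-0.14,2.52) (-2.78,-0.31) (-3.13,-0.92) (-0.38,-2.86) (1.96,-2.45)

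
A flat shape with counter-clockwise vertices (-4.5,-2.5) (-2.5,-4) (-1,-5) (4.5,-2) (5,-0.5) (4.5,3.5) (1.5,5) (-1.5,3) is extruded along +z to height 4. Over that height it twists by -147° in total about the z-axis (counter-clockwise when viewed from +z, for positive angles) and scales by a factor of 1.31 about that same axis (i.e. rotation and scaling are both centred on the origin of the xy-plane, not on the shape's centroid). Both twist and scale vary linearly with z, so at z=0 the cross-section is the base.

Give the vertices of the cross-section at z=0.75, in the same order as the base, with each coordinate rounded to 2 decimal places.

t = z/height = 0.75/4 = 0.1875
s = 1 + (scale-1)·z/height = 1 + (1.31-1)·0.75/4 = 1.058125
θ = twist·z/height = -147°·0.75/4 = -27.5625° = -0.481056 rad
cos θ = 0.886507, sin θ = -0.462716 (intermediates below are computed at full precision and shown rounded to 5 d.p.)
v1: (-4.5,-2.5) → rotate → (-5.14607,-0.13404) → ×s → (-5.44518,-0.14184) → (-5.45,-0.14)
v2: (-2.5,-4) → rotate → (-4.06713,-2.38924) → ×s → (-4.30353,-2.52811) → (-4.30,-2.53)
v3: (-1,-5) → rotate → (-3.20009,-3.96982) → ×s → (-3.38609,-4.20056) → (-3.39,-4.20)
v4: (4.5,-2) → rotate → (3.06385,-3.85523) → ×s → (3.24193,-4.07932) → (3.24,-4.08)
v5: (5,-0.5) → rotate → (4.20118,-2.75683) → ×s → (4.44537,-2.91707) → (4.45,-2.92)
v6: (4.5,3.5) → rotate → (5.60879,1.02055) → ×s → (5.93480,1.07987) → (5.93,1.08)
v7: (1.5,5) → rotate → (3.64334,3.73846) → ×s → (3.85511,3.95576) → (3.86,3.96)
v8: (-1.5,3) → rotate → (0.05839,3.35359) → ×s → (0.06178,3.54852) → (0.06,3.55)

Cross-section at z=0.75: (-5.45,-0.14) (-4.30,-2.53) (-3.39,-4.20) (3.24,-4.08) (4.45,-2.92) (5.93,1.08) (3.86,3.96) (0.06,3.55)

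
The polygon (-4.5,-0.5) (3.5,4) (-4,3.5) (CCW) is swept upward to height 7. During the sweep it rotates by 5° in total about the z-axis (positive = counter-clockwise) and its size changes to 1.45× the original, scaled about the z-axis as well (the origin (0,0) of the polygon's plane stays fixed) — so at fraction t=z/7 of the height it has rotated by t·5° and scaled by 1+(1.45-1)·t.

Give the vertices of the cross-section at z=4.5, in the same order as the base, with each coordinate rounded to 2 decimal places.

Cross-section at z=4.5: (-5.76,-0.97) (4.22,5.40) (-5.40,4.22)

t = z/height = 4.5/7 = 0.642857
s = 1 + (scale-1)·z/height = 1 + (1.45-1)·4.5/7 = 1.289286
θ = twist·z/height = 5°·4.5/7 = 3.2143° = 0.056100 rad
cos θ = 0.998427, sin θ = 0.056070 (intermediates below are computed at full precision and shown rounded to 5 d.p.)
v1: (-4.5,-0.5) → rotate → (-4.46489,-0.75153) → ×s → (-5.75651,-0.96894) → (-5.76,-0.97)
v2: (3.5,4) → rotate → (3.27021,4.18995) → ×s → (4.21624,5.40205) → (4.22,5.40)
v3: (-4,3.5) → rotate → (-4.18995,3.27021) → ×s → (-5.40205,4.21624) → (-5.40,4.22)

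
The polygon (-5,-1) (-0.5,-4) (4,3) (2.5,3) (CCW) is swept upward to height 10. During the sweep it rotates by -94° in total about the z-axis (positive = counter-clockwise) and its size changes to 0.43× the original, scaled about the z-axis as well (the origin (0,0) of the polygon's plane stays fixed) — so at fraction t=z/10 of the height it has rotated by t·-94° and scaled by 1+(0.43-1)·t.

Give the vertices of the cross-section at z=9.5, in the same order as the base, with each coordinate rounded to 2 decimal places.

t = z/height = 9.5/10 = 0.95
s = 1 + (scale-1)·z/height = 1 + (0.43-1)·9.5/10 = 0.458500
θ = twist·z/height = -94°·9.5/10 = -89.3000° = -1.558579 rad
cos θ = 0.012217, sin θ = -0.999925 (intermediates below are computed at full precision and shown rounded to 5 d.p.)
v1: (-5,-1) → rotate → (-1.06101,4.98741) → ×s → (-0.48647,2.28673) → (-0.49,2.29)
v2: (-0.5,-4) → rotate → (-4.00581,0.45109) → ×s → (-1.83666,0.20683) → (-1.84,0.21)
v3: (4,3) → rotate → (3.04864,-3.96305) → ×s → (1.39780,-1.81706) → (1.40,-1.82)
v4: (2.5,3) → rotate → (3.03032,-2.46316) → ×s → (1.38940,-1.12936) → (1.39,-1.13)

Cross-section at z=9.5: (-0.49,2.29) (-1.84,0.21) (1.40,-1.82) (1.39,-1.13)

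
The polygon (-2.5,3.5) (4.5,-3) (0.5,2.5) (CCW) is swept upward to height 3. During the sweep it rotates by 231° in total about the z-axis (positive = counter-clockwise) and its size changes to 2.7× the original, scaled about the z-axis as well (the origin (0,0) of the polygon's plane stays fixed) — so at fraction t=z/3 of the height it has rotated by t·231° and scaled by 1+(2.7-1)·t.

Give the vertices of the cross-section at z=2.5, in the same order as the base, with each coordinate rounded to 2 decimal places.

Cross-section at z=2.5: (7.73,-6.95) (-12.19,4.72) (0.13,-6.16)

t = z/height = 2.5/3 = 0.833333
s = 1 + (scale-1)·z/height = 1 + (2.7-1)·2.5/3 = 2.416667
θ = twist·z/height = 231°·2.5/3 = 192.5000° = 3.359759 rad
cos θ = -0.976296, sin θ = -0.216440 (intermediates below are computed at full precision and shown rounded to 5 d.p.)
v1: (-2.5,3.5) → rotate → (3.19828,-2.87594) → ×s → (7.72917,-6.95018) → (7.73,-6.95)
v2: (4.5,-3) → rotate → (-5.04265,1.95491) → ×s → (-12.18641,4.72437) → (-12.19,4.72)
v3: (0.5,2.5) → rotate → (0.05295,-2.54896) → ×s → (0.12796,-6.15999) → (0.13,-6.16)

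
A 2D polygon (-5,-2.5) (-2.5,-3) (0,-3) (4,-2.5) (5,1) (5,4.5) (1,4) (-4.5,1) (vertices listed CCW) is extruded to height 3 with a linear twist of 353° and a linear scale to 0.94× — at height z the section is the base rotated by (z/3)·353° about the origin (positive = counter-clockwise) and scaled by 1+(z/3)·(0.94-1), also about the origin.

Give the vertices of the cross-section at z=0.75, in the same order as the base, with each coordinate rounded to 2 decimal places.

t = z/height = 0.75/3 = 0.25
s = 1 + (scale-1)·z/height = 1 + (0.94-1)·0.75/3 = 0.985000
θ = twist·z/height = 353°·0.75/3 = 88.2500° = 1.540253 rad
cos θ = 0.030539, sin θ = 0.999534 (intermediates below are computed at full precision and shown rounded to 5 d.p.)
v1: (-5,-2.5) → rotate → (2.34614,-5.07401) → ×s → (2.31095,-4.99790) → (2.31,-5.00)
v2: (-2.5,-3) → rotate → (2.92225,-2.59045) → ×s → (2.87842,-2.55159) → (2.88,-2.55)
v3: (0,-3) → rotate → (2.99860,-0.09162) → ×s → (2.95362,-0.09024) → (2.95,-0.09)
v4: (4,-2.5) → rotate → (2.62099,3.92179) → ×s → (2.58167,3.86296) → (2.58,3.86)
v5: (5,1) → rotate → (-0.84684,5.02821) → ×s → (-0.83414,4.95278) → (-0.83,4.95)
v6: (5,4.5) → rotate → (-4.34521,5.13509) → ×s → (-4.28003,5.05806) → (-4.28,5.06)
v7: (1,4) → rotate → (-3.96760,1.12169) → ×s → (-3.90808,1.10486) → (-3.91,1.10)
v8: (-4.5,1) → rotate → (-1.13696,-4.46736) → ×s → (-1.11990,-4.40035) → (-1.12,-4.40)

Cross-section at z=0.75: (2.31,-5.00) (2.88,-2.55) (2.95,-0.09) (2.58,3.86) (-0.83,4.95) (-4.28,5.06) (-3.91,1.10) (-1.12,-4.40)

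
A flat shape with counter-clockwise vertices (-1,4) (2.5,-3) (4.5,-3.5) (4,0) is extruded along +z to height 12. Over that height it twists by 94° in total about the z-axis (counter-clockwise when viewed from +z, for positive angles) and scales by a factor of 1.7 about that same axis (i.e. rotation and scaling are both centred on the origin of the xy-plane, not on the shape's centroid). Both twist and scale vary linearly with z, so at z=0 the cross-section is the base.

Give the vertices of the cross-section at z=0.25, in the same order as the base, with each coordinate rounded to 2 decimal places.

t = z/height = 0.25/12 = 0.0208333
s = 1 + (scale-1)·z/height = 1 + (1.7-1)·0.25/12 = 1.014583
θ = twist·z/height = 94°·0.25/12 = 1.9583° = 0.034179 rad
cos θ = 0.999416, sin θ = 0.034173 (intermediates below are computed at full precision and shown rounded to 5 d.p.)
v1: (-1,4) → rotate → (-1.13611,3.96349) → ×s → (-1.15268,4.02129) → (-1.15,4.02)
v2: (2.5,-3) → rotate → (2.60106,-2.91282) → ×s → (2.63899,-2.95529) → (2.64,-2.96)
v3: (4.5,-3.5) → rotate → (4.61698,-3.34418) → ×s → (4.68431,-3.39295) → (4.68,-3.39)
v4: (4,0) → rotate → (3.99766,0.13669) → ×s → (4.05596,0.13868) → (4.06,0.14)

Cross-section at z=0.25: (-1.15,4.02) (2.64,-2.96) (4.68,-3.39) (4.06,0.14)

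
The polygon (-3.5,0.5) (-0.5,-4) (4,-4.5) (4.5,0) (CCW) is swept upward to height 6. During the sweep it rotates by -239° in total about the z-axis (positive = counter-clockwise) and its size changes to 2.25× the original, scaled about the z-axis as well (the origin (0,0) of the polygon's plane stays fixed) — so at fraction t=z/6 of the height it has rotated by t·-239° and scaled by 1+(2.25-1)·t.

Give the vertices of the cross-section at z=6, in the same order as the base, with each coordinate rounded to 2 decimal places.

Cross-section at z=6: (3.09,-7.33) (8.29,3.67) (4.04,12.93) (-5.21,8.68)

t = z/height = 6/6 = 1
s = 1 + (scale-1)·z/height = 1 + (2.25-1)·6/6 = 2.250000
θ = twist·z/height = -239°·6/6 = -239.0000° = -4.171337 rad
cos θ = -0.515038, sin θ = 0.857167 (intermediates below are computed at full precision and shown rounded to 5 d.p.)
v1: (-3.5,0.5) → rotate → (1.37405,-3.25760) → ×s → (3.09161,-7.32961) → (3.09,-7.33)
v2: (-0.5,-4) → rotate → (3.68619,1.63157) → ×s → (8.29392,3.67103) → (8.29,3.67)
v3: (4,-4.5) → rotate → (1.79710,5.74634) → ×s → (4.04348,12.92927) → (4.04,12.93)
v4: (4.5,0) → rotate → (-2.31767,3.85725) → ×s → (-5.21476,8.67882) → (-5.21,8.68)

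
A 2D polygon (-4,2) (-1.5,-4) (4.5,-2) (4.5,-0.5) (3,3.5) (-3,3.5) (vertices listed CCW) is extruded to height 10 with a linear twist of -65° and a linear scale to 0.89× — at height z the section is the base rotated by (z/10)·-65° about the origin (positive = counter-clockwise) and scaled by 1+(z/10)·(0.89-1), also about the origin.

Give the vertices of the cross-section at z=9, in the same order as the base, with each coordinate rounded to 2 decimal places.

t = z/height = 9/10 = 0.9
s = 1 + (scale-1)·z/height = 1 + (0.89-1)·9/10 = 0.901000
θ = twist·z/height = -65°·9/10 = -58.5000° = -1.021018 rad
cos θ = 0.522499, sin θ = -0.852640 (intermediates below are computed at full precision and shown rounded to 5 d.p.)
v1: (-4,2) → rotate → (-0.38471,4.45556) → ×s → (-0.34663,4.01446) → (-0.35,4.01)
v2: (-1.5,-4) → rotate → (-4.19431,-0.81103) → ×s → (-3.77907,-0.73074) → (-3.78,-0.73)
v3: (4.5,-2) → rotate → (0.64596,-4.88188) → ×s → (0.58201,-4.39857) → (0.58,-4.40)
v4: (4.5,-0.5) → rotate → (1.92492,-4.09813) → ×s → (1.73436,-3.69242) → (1.73,-3.69)
v5: (3,3.5) → rotate → (4.55174,-0.72918) → ×s → (4.10111,-0.65699) → (4.10,-0.66)
v6: (-3,3.5) → rotate → (1.41674,4.38667) → ×s → (1.27649,3.95239) → (1.28,3.95)

Cross-section at z=9: (-0.35,4.01) (-3.78,-0.73) (0.58,-4.40) (1.73,-3.69) (4.10,-0.66) (1.28,3.95)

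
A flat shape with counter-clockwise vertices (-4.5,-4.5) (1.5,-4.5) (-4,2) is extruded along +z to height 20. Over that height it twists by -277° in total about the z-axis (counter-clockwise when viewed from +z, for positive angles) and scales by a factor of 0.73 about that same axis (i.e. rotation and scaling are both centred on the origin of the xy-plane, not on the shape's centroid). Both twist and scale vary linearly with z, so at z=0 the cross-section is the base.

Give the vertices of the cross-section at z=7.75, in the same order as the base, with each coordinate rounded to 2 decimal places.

t = z/height = 7.75/20 = 0.3875
s = 1 + (scale-1)·z/height = 1 + (0.73-1)·7.75/20 = 0.895375
θ = twist·z/height = -277°·7.75/20 = -107.3375° = -1.873393 rad
cos θ = -0.298000, sin θ = -0.954566 (intermediates below are computed at full precision and shown rounded to 5 d.p.)
v1: (-4.5,-4.5) → rotate → (-2.95455,5.63655) → ×s → (-2.64543,5.04682) → (-2.65,5.05)
v2: (1.5,-4.5) → rotate → (-4.74255,-0.09085) → ×s → (-4.24636,-0.08135) → (-4.25,-0.08)
v3: (-4,2) → rotate → (3.10113,3.22226) → ×s → (2.77667,2.88514) → (2.78,2.89)

Cross-section at z=7.75: (-2.65,5.05) (-4.25,-0.08) (2.78,2.89)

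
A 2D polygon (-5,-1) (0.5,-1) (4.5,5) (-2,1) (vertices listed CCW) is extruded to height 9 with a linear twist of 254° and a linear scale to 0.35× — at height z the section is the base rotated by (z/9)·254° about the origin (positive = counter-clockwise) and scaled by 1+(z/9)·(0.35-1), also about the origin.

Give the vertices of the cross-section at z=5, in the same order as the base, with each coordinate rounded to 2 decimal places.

t = z/height = 5/9 = 0.555556
s = 1 + (scale-1)·z/height = 1 + (0.35-1)·5/9 = 0.638889
θ = twist·z/height = 254°·5/9 = 141.1111° = 2.462854 rad
cos θ = -0.778365, sin θ = 0.627812 (intermediates below are computed at full precision and shown rounded to 5 d.p.)
v1: (-5,-1) → rotate → (4.51964,-2.36070) → ×s → (2.88755,-1.50822) → (2.89,-1.51)
v2: (0.5,-1) → rotate → (0.23863,1.09227) → ×s → (0.15246,0.69784) → (0.15,0.70)
v3: (4.5,5) → rotate → (-6.64170,-1.06667) → ×s → (-4.24331,-0.68148) → (-4.24,-0.68)
v4: (-2,1) → rotate → (0.92892,-2.03399) → ×s → (0.59348,-1.29949) → (0.59,-1.30)

Cross-section at z=5: (2.89,-1.51) (0.15,0.70) (-4.24,-0.68) (0.59,-1.30)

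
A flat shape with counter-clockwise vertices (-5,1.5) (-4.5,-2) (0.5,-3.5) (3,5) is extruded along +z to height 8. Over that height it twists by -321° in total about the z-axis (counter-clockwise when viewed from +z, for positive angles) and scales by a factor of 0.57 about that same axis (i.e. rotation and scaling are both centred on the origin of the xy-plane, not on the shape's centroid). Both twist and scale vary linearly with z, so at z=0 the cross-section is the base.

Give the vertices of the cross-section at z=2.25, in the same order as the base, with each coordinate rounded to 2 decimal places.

Cross-section at z=2.25: (1.34,4.39) (-1.74,3.96) (-3.08,-0.42) (4.38,-2.66)

t = z/height = 2.25/8 = 0.28125
s = 1 + (scale-1)·z/height = 1 + (0.57-1)·2.25/8 = 0.879063
θ = twist·z/height = -321°·2.25/8 = -90.2813° = -1.575705 rad
cos θ = -0.004909, sin θ = -0.999988 (intermediates below are computed at full precision and shown rounded to 5 d.p.)
v1: (-5,1.5) → rotate → (1.52453,4.99258) → ×s → (1.34015,4.38879) → (1.34,4.39)
v2: (-4.5,-2) → rotate → (-1.97789,4.50976) → ×s → (-1.73869,3.96436) → (-1.74,3.96)
v3: (0.5,-3.5) → rotate → (-3.50241,-0.48281) → ×s → (-3.07884,-0.42442) → (-3.08,-0.42)
v4: (3,5) → rotate → (4.98521,-3.02451) → ×s → (4.38231,-2.65873) → (4.38,-2.66)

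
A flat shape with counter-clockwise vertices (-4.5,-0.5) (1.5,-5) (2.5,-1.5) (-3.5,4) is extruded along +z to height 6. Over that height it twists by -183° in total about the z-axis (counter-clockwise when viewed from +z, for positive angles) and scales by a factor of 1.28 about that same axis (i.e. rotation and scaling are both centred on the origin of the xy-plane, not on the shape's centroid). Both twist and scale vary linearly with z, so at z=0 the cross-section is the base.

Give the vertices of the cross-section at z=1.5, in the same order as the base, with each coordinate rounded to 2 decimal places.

Cross-section at z=1.5: (-3.74,3.08) (-2.71,-4.88) (0.72,-3.04) (0.45,5.67)

t = z/height = 1.5/6 = 0.25
s = 1 + (scale-1)·z/height = 1 + (1.28-1)·1.5/6 = 1.070000
θ = twist·z/height = -183°·1.5/6 = -45.7500° = -0.798488 rad
cos θ = 0.697790, sin θ = -0.716302 (intermediates below are computed at full precision and shown rounded to 5 d.p.)
v1: (-4.5,-0.5) → rotate → (-3.49821,2.87446) → ×s → (-3.74308,3.07568) → (-3.74,3.08)
v2: (1.5,-5) → rotate → (-2.53482,-4.56341) → ×s → (-2.71226,-4.88284) → (-2.71,-4.88)
v3: (2.5,-1.5) → rotate → (0.67002,-2.83744) → ×s → (0.71692,-3.03606) → (0.72,-3.04)
v4: (-3.5,4) → rotate → (0.42294,5.29822) → ×s → (0.45255,5.66909) → (0.45,5.67)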